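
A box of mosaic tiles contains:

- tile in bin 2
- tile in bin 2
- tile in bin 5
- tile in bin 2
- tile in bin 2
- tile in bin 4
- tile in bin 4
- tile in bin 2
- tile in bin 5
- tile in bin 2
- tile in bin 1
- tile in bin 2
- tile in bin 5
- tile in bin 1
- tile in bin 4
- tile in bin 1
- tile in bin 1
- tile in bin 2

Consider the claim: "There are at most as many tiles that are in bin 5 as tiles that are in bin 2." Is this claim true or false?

tiles in bin 5: 3.
tiles in bin 2: 8.
The claim requires 3 ≤ 8, which holds.

True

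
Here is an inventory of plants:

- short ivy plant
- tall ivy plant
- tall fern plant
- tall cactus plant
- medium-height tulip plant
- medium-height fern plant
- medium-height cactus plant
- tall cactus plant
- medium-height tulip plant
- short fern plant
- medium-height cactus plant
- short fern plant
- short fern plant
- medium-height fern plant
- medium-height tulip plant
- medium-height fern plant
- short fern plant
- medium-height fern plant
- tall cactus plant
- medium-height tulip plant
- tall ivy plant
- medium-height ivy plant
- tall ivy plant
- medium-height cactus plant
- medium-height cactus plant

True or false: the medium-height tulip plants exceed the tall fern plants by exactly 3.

True

There are 4 medium-height tulip plants.
There is 1 tall fern plant.
The claim requires 4 − 1 (= 3) to equal 3, which holds.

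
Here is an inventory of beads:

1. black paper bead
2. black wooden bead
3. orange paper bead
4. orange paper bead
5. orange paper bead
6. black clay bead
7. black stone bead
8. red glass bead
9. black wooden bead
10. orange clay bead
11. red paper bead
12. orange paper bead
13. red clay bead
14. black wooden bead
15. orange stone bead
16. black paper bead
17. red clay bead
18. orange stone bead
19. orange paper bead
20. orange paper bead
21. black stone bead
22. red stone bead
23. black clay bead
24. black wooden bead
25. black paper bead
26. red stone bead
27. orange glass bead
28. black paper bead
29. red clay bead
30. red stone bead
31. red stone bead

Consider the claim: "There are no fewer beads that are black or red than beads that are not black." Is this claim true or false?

True

There are 21 beads that are black or red.
There are 19 beads that are not black.
The claim requires 21 ≥ 19, which holds.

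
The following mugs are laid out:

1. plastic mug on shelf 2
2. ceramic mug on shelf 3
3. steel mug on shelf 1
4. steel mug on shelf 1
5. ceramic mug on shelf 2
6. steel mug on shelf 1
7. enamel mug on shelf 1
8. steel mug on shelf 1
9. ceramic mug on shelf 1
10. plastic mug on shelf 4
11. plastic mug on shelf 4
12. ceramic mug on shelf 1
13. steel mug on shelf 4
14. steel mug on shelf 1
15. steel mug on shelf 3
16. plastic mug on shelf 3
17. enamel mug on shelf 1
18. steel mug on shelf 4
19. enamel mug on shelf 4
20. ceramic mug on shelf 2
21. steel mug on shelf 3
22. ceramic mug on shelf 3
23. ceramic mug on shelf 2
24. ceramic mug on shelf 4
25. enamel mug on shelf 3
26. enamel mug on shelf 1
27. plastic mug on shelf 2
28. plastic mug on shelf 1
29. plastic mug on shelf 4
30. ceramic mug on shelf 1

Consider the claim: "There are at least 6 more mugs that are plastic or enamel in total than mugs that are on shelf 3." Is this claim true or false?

|mugs that are plastic or enamel| = 12.
|mugs on shelf 3| = 6.
The claim requires 12 − 6 = 6 ≥ 6, which holds.

True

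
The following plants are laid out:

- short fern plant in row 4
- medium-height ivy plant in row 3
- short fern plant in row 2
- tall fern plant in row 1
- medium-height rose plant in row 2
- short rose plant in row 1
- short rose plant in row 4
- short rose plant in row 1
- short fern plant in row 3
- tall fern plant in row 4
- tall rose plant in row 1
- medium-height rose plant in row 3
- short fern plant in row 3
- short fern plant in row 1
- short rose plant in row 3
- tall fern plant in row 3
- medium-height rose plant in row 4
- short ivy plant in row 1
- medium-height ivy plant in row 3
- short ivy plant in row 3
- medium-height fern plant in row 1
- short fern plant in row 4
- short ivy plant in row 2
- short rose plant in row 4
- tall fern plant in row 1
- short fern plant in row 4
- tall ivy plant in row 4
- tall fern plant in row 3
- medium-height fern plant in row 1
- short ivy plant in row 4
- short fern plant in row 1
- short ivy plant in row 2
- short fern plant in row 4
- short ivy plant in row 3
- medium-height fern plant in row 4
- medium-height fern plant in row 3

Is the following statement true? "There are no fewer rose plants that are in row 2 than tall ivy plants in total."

rose plants in row 2: 1.
tall ivy plants: 1.
The claim requires 1 ≥ 1, which holds.

True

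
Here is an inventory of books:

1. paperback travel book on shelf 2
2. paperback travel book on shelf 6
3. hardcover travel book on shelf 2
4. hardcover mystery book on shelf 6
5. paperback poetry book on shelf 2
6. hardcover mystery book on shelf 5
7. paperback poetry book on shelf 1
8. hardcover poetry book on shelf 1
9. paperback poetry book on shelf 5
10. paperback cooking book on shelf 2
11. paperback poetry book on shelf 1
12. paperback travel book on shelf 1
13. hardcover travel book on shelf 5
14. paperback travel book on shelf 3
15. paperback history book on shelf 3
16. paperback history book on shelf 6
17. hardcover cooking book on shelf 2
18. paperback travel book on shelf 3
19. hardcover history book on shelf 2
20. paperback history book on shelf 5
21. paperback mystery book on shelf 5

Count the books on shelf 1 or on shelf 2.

10

on shelf 1: 4; on shelf 2: 6; together 4 + 6 = 10.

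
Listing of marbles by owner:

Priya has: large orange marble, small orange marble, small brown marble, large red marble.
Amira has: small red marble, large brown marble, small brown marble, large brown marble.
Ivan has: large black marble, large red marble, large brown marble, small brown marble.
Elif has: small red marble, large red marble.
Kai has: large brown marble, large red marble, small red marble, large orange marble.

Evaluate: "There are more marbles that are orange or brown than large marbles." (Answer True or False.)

False

|marbles that are orange or brown| = 10.
|large marbles| = 11.
The claim requires 10 > 11, which does not hold.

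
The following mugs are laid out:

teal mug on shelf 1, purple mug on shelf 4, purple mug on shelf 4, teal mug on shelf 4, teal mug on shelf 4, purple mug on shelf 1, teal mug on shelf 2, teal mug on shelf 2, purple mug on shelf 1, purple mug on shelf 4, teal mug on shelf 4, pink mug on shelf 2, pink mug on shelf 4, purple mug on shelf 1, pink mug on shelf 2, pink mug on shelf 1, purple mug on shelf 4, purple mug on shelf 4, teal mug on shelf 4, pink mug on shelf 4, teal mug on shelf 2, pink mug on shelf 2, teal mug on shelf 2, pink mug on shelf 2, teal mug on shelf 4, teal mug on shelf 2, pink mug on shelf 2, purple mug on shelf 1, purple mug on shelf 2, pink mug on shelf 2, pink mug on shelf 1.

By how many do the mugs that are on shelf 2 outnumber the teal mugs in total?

mugs on shelf 2: 12.
teal mugs: 11.
12 − 11 = 1.

1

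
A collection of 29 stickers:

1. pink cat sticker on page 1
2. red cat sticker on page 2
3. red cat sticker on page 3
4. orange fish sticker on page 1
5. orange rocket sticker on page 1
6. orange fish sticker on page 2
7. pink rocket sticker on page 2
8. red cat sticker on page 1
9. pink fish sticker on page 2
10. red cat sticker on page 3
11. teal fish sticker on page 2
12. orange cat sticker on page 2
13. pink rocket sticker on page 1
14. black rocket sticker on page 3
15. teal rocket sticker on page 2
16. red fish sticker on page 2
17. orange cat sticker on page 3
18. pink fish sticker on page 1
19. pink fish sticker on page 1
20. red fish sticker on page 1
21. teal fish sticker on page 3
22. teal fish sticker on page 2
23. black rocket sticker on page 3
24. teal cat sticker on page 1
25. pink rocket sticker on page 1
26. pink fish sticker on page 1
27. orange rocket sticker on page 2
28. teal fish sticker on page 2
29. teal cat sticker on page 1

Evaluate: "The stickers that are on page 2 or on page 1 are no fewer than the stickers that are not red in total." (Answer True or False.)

|stickers on page 2 or on page 1| = 23.
|stickers that are not red| = 23.
The claim requires 23 ≥ 23, which holds.

True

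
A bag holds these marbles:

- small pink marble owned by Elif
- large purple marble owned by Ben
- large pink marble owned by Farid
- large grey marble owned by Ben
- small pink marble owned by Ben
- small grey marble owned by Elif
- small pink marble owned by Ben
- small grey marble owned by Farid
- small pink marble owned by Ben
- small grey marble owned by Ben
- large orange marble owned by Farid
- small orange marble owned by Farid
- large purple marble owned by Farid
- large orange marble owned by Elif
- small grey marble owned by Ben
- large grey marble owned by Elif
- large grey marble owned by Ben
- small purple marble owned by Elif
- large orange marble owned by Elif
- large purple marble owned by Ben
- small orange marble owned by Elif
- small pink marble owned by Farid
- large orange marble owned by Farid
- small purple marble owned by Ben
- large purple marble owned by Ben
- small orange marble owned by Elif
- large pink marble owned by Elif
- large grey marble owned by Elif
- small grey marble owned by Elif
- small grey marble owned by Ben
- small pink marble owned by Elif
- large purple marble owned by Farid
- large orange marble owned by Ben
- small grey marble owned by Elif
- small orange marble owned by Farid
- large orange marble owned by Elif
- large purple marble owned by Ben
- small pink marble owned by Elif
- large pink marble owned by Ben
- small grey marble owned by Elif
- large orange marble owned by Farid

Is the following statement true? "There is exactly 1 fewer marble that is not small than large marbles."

False

marbles that are not small: 20.
large marbles: 20.
The claim requires 20 − 20 (= 0) to equal 1, which does not hold.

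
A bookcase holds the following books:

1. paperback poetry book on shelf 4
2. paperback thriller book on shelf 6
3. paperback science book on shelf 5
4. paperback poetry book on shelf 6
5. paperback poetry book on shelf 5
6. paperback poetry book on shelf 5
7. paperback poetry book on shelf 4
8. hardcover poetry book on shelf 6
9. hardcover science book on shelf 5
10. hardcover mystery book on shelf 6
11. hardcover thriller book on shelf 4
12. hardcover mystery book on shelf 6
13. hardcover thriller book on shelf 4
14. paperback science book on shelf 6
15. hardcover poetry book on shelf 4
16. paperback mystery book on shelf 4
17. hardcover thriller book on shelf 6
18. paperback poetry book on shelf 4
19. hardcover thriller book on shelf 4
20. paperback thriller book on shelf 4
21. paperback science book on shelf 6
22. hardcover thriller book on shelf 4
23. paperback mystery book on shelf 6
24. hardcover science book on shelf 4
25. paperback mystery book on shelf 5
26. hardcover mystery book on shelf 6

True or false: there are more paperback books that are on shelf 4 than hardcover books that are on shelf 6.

|paperback books on shelf 4| = 5.
|hardcover books on shelf 6| = 5.
The claim requires 5 > 5, which does not hold.

False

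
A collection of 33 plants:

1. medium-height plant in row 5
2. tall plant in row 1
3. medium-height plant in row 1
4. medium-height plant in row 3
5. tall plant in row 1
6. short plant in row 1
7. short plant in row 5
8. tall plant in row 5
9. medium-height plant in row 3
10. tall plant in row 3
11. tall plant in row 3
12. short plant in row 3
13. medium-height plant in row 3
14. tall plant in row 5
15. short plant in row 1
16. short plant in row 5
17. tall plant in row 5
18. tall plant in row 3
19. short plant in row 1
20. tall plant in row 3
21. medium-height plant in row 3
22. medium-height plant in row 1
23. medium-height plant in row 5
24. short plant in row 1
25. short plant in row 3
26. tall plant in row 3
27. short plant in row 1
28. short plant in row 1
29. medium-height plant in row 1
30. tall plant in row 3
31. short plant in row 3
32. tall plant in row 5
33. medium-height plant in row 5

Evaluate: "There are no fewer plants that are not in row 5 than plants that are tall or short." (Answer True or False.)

|plants that are not in row 5| = 24.
|plants that are tall or short| = 23.
The claim requires 24 ≥ 23, which holds.

True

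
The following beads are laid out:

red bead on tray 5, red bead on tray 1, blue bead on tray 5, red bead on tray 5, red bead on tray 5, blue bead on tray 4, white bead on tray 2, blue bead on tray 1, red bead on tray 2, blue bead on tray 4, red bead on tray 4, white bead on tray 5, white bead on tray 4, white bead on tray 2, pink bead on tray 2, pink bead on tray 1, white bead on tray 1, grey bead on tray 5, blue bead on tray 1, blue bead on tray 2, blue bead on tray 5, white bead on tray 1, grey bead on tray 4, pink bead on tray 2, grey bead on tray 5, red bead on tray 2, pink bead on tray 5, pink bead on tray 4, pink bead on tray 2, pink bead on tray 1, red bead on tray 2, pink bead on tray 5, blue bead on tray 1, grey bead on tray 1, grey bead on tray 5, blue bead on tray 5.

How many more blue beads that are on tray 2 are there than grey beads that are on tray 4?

blue beads on tray 2: 1.
grey beads on tray 4: 1.
1 − 1 = 0.

0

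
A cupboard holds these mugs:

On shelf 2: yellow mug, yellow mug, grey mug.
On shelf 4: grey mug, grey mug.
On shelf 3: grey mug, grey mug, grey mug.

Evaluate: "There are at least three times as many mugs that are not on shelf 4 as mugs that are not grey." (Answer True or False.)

True

There are 6 mugs that are not on shelf 4.
There are 2 mugs that are not grey.
The claim requires 6 ≥ 3 × 2 = 6, which holds.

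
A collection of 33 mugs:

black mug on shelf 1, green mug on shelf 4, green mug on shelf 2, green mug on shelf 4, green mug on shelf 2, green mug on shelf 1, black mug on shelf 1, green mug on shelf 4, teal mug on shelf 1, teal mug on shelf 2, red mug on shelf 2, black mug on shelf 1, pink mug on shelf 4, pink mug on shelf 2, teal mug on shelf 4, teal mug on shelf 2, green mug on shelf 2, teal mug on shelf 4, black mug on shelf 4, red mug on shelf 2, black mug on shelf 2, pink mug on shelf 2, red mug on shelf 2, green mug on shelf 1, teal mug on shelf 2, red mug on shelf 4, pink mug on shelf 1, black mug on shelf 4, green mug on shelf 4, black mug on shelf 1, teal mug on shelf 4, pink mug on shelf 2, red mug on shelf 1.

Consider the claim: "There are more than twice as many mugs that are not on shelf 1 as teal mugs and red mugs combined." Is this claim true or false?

False

There are 24 mugs that are not on shelf 1.
teal mugs: 7; red mugs: 5; combined: 7 + 5 = 12.
The claim requires 24 > 2 × 12 = 24, which does not hold.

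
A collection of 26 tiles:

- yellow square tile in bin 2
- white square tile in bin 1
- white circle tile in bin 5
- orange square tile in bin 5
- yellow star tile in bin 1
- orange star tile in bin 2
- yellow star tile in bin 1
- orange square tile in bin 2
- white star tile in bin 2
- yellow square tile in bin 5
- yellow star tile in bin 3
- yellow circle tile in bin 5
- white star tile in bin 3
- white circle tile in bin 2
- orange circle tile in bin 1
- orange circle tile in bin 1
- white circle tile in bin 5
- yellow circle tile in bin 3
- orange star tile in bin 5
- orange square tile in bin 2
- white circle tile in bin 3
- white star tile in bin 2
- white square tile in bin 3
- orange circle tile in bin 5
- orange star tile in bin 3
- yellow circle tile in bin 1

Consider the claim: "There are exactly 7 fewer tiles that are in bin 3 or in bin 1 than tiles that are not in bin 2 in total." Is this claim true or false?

There are 12 tiles in bin 3 or in bin 1.
There are 19 tiles that are not in bin 2.
The claim requires 19 − 12 (= 7) to equal 7, which holds.

True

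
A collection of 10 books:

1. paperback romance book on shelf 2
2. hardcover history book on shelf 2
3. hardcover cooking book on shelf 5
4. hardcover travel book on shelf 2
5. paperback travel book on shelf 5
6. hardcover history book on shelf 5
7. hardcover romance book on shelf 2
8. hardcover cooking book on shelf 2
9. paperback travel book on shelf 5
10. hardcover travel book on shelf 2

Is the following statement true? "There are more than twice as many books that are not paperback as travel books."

books that are not paperback: 7.
travel books: 4.
The claim requires 7 > 2 × 4 = 8, which does not hold.

False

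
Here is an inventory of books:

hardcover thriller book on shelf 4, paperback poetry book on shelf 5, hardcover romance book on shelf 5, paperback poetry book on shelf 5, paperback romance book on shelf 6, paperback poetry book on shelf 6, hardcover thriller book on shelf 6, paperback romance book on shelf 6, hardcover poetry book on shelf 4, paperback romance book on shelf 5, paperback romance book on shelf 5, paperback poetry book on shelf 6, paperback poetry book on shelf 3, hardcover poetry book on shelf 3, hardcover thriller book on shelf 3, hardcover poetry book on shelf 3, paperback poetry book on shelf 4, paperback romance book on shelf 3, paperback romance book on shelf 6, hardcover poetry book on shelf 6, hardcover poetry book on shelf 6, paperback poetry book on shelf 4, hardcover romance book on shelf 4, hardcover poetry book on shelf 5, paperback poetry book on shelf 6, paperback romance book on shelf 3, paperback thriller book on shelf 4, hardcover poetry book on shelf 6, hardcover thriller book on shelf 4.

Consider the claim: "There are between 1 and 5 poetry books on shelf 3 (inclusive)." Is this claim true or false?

True

poetry books on shelf 3: 3.
The claim requires 1 ≤ 3 ≤ 5, which holds.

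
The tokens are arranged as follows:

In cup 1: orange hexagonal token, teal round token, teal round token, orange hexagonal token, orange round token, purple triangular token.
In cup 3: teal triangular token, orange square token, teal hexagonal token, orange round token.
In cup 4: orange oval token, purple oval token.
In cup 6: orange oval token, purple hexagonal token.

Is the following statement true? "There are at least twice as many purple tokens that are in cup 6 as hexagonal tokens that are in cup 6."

|purple tokens in cup 6| = 1.
|hexagonal tokens in cup 6| = 1.
The claim requires 1 ≥ 2 × 1 = 2, which does not hold.

False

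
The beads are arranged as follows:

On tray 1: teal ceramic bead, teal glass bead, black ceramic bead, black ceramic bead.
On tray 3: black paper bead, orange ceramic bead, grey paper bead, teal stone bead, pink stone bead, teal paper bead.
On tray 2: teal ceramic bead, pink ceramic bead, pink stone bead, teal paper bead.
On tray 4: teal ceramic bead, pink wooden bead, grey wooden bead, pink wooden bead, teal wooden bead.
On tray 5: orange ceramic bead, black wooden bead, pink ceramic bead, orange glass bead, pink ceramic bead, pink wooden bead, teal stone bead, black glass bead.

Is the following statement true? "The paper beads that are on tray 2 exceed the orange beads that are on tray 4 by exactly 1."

True

There is 1 paper bead on tray 2.
There are 0 orange beads on tray 4.
The claim requires 1 − 0 (= 1) to equal 1, which holds.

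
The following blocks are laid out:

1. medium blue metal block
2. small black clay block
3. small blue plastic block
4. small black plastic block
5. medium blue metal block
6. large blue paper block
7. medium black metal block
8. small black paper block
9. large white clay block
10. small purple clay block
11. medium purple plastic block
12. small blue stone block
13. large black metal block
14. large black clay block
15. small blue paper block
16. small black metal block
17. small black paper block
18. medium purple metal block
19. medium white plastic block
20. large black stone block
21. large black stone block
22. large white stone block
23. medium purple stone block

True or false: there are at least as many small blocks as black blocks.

small blocks: 9.
black blocks: 10.
The claim requires 9 ≥ 10, which does not hold.

False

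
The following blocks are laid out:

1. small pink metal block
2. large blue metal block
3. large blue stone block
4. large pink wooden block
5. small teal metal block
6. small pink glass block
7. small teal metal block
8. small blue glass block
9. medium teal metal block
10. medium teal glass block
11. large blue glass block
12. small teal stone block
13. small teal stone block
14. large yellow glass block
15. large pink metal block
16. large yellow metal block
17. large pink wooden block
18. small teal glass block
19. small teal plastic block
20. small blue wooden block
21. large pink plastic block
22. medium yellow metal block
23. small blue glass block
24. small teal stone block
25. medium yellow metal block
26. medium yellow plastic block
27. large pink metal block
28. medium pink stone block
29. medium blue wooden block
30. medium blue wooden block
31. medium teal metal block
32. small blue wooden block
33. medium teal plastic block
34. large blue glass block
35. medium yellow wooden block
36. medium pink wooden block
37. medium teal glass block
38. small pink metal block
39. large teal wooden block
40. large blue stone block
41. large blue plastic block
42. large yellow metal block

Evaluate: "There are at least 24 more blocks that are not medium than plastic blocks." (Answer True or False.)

True

|blocks that are not medium| = 29.
|plastic blocks| = 5.
The claim requires 29 − 5 = 24 ≥ 24, which holds.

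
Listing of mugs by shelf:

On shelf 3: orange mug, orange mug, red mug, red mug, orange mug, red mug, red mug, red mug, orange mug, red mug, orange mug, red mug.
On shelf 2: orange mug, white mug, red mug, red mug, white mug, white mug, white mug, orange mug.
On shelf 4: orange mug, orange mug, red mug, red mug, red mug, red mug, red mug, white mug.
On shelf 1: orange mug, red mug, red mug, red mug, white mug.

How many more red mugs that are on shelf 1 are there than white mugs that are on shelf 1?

red mugs on shelf 1: 3.
white mugs on shelf 1: 1.
3 − 1 = 2.

2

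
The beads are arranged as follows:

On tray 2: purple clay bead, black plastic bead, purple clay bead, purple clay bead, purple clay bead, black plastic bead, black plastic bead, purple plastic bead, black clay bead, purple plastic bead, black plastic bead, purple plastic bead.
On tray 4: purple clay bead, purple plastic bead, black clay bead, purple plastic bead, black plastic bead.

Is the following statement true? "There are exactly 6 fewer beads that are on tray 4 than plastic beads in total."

False

There are 5 beads on tray 4.
There are 10 plastic beads.
The claim requires 10 − 5 (= 5) to equal 6, which does not hold.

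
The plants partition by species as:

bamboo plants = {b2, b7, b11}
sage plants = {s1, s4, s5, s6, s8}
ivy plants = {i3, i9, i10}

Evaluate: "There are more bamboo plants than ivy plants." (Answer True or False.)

False

There are 3 bamboo plants.
There are 3 ivy plants.
The claim requires 3 > 3, which does not hold.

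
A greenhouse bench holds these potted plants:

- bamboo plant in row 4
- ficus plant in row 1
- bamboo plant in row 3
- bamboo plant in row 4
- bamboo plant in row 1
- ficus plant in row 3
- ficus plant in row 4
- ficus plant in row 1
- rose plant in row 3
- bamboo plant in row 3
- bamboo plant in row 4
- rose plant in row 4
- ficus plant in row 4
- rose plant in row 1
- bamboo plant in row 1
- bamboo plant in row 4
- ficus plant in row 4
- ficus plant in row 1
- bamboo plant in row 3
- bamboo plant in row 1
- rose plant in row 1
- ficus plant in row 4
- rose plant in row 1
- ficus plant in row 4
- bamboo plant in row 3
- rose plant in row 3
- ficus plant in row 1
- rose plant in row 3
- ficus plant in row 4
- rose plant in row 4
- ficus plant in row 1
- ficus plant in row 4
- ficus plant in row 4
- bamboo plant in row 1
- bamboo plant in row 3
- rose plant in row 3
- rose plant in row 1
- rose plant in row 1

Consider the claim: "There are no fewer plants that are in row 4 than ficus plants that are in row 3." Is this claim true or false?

True

plants in row 4: 14.
ficus plants in row 3: 1.
The claim requires 14 ≥ 1, which holds.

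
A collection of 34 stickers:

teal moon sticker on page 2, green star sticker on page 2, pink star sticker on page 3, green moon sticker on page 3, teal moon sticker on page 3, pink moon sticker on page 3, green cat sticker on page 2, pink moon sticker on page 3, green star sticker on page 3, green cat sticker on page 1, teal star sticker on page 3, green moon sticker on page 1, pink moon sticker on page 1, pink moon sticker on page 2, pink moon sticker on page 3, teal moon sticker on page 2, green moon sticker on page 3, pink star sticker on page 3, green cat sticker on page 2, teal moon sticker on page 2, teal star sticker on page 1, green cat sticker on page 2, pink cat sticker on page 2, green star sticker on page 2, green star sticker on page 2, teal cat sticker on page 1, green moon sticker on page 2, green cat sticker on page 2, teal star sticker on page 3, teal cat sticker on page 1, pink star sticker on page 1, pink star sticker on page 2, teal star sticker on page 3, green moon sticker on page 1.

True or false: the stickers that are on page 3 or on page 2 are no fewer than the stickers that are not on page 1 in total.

stickers on page 3 or on page 2: 26.
stickers that are not on page 1: 26.
The claim requires 26 ≥ 26, which holds.

True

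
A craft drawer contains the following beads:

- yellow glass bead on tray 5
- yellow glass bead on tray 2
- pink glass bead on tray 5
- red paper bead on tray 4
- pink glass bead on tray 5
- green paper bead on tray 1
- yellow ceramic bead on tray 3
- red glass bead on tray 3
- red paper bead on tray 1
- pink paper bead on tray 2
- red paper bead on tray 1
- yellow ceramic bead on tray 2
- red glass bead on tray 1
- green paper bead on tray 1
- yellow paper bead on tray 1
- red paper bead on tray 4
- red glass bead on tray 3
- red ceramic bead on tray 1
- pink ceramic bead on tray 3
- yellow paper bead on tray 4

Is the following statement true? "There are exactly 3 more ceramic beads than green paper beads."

ceramic beads: 4.
green paper beads: 2.
The claim requires 4 − 2 (= 2) to equal 3, which does not hold.

False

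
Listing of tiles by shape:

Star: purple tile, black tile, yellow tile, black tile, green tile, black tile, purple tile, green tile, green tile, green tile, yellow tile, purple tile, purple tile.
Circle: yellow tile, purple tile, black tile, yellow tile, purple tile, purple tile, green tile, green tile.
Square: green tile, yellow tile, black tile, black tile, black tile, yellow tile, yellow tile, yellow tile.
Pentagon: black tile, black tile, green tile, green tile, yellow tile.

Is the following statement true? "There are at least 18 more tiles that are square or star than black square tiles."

|tiles that are square or star| = 21.
|black square tiles| = 3.
The claim requires 21 − 3 = 18 ≥ 18, which holds.

True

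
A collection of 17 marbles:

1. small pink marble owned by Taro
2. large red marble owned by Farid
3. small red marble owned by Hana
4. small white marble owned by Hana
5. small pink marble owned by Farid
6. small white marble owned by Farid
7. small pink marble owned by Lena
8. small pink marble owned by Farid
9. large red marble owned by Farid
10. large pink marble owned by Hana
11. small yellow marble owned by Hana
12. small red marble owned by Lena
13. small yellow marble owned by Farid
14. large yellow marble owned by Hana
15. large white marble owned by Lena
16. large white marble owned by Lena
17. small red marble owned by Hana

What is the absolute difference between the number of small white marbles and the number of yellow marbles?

1

small white marbles: 2. yellow marbles: 3.
|2 − 3| = 3 − 2 = 1.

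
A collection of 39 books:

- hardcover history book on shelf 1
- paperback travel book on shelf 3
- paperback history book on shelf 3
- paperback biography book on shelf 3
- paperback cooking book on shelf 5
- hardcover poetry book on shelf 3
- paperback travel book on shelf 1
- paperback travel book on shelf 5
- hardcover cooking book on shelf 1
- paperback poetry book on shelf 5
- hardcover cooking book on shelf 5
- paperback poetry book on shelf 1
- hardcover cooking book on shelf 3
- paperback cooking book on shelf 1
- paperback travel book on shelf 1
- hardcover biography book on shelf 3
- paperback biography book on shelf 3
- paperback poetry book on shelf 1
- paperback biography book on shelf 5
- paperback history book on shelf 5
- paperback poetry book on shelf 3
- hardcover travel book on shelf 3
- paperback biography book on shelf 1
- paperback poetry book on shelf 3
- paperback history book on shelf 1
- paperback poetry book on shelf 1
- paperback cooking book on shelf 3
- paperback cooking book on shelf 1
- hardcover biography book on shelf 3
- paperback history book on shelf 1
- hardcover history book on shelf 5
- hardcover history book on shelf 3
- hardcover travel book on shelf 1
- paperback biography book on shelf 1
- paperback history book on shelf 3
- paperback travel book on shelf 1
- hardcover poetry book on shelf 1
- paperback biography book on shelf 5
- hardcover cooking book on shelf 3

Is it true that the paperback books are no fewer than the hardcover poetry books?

True

There are 26 paperback books.
There are 2 hardcover poetry books.
The claim requires 26 ≥ 2, which holds.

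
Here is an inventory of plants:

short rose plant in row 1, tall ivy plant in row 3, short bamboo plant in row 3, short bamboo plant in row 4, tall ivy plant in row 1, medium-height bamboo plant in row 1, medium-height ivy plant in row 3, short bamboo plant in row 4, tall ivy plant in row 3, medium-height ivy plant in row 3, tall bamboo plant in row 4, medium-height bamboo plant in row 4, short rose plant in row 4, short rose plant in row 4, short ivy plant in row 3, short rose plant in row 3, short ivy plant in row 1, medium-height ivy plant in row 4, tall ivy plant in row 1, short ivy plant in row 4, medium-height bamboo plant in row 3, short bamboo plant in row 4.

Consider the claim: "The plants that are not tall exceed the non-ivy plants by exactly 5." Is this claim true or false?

plants that are not tall: 17.
non-ivy plants: 12.
The claim requires 17 − 12 (= 5) to equal 5, which holds.

True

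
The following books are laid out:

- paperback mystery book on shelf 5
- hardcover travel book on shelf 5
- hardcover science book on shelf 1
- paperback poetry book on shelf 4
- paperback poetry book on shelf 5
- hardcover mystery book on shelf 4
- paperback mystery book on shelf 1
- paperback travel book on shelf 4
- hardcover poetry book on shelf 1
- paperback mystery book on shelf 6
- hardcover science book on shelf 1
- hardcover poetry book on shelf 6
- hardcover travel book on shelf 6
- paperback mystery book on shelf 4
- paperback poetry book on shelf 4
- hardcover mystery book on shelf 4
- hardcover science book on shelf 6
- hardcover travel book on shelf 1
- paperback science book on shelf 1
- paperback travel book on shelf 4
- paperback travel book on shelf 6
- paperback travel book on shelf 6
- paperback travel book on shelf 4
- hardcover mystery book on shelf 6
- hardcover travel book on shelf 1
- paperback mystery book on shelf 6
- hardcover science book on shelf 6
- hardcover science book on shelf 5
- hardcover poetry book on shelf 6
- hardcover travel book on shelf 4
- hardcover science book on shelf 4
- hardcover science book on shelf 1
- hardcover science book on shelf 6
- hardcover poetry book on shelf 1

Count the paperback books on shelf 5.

2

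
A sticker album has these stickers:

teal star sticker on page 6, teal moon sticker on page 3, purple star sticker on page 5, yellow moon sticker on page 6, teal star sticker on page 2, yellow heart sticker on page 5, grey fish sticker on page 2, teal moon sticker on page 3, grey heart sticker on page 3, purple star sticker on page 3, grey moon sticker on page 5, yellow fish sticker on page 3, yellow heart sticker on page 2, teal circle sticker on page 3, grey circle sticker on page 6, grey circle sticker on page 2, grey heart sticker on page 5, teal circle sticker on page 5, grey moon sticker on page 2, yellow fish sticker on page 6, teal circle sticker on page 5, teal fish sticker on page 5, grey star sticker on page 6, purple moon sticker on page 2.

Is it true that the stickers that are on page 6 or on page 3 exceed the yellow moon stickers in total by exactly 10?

stickers on page 6 or on page 3: 11.
yellow moon stickers: 1.
The claim requires 11 − 1 (= 10) to equal 10, which holds.

True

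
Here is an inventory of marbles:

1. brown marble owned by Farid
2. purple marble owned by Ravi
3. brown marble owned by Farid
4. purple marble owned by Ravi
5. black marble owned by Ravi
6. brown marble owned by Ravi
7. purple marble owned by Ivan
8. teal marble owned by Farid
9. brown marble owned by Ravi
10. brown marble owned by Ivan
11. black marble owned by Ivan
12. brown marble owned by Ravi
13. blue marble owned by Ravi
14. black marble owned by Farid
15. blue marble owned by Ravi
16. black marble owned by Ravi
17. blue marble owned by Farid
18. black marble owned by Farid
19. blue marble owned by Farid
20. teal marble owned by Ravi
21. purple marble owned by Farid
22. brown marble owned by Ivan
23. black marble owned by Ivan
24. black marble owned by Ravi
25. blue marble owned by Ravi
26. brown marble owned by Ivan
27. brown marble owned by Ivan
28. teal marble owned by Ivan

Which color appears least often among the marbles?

teal

Counts by color: brown 9, black 7, blue 5, purple 4, teal 3.
The minimum is 3, held uniquely by teal.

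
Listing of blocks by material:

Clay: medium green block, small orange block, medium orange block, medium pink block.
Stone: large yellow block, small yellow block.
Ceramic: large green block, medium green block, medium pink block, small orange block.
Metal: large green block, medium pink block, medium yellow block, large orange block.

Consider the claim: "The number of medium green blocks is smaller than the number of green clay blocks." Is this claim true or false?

There are 2 medium green blocks.
There is 1 green clay block.
The claim requires 2 < 1, which does not hold.

False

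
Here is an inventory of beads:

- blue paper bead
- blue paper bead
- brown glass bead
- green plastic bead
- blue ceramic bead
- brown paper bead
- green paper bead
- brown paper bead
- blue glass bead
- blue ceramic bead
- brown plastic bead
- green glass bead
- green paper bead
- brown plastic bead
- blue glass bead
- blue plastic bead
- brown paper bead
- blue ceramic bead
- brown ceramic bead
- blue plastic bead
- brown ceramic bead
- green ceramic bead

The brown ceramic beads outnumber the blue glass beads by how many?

brown ceramic beads: 2.
blue glass beads: 2.
2 − 2 = 0.

0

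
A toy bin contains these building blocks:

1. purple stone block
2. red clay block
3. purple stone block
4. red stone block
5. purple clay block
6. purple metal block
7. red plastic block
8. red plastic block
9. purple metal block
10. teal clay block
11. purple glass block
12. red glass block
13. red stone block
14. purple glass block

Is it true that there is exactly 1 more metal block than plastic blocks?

|metal blocks| = 2.
|plastic blocks| = 2.
The claim requires 2 − 2 (= 0) to equal 1, which does not hold.

False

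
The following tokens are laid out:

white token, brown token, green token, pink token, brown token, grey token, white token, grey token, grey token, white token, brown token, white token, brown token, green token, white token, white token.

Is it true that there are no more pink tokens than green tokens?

|pink tokens| = 1.
|green tokens| = 2.
The claim requires 1 ≤ 2, which holds.

True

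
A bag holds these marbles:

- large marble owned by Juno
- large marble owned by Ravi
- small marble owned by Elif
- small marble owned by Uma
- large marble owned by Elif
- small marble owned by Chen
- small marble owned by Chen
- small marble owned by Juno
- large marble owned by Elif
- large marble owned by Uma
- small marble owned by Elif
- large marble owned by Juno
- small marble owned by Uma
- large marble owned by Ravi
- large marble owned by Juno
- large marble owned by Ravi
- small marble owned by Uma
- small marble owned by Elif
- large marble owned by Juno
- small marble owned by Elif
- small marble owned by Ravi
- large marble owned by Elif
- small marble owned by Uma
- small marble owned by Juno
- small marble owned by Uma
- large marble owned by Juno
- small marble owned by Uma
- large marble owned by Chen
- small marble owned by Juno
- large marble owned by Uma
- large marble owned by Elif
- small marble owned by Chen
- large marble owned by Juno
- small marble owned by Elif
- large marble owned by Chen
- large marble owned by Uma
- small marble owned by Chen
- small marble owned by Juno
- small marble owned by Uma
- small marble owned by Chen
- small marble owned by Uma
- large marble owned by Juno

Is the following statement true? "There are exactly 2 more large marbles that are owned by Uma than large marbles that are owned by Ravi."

False

Count of large marbles owned by Uma: 3.
Count of large marbles owned by Ravi: 3.
The claim requires 3 − 3 (= 0) to equal 2, which does not hold.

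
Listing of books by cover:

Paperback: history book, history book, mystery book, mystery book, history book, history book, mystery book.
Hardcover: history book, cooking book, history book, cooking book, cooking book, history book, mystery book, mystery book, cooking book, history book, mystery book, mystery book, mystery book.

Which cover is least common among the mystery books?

Counts by cover (restricted to mystery books): hardcover 5, paperback 3.
The minimum is 3, held uniquely by paperback.

paperback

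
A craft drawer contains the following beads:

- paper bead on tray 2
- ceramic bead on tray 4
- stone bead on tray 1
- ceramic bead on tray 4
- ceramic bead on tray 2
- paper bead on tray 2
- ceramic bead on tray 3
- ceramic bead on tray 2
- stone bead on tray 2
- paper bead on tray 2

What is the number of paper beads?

3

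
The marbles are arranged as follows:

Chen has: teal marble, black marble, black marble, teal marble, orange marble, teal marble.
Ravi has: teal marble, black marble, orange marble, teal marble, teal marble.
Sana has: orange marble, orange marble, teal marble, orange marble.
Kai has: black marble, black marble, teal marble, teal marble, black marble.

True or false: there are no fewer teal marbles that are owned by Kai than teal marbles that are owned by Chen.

False

teal marbles owned by Kai: 2.
teal marbles owned by Chen: 3.
The claim requires 2 ≥ 3, which does not hold.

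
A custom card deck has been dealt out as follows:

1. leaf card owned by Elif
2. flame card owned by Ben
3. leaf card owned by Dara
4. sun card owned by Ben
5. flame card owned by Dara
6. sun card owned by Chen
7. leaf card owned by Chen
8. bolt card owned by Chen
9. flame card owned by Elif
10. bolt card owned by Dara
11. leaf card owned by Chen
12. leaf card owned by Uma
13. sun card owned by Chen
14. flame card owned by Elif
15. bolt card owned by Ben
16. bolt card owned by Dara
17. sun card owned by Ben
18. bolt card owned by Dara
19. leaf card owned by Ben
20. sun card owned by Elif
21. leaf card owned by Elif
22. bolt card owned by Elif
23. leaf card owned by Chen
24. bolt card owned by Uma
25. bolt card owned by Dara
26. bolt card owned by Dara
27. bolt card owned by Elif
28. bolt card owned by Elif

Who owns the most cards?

Elif

Counts by player: Elif→8, Dara→7, Chen→6, Ben→5, Uma→2.
The maximum is 8, held uniquely by Elif.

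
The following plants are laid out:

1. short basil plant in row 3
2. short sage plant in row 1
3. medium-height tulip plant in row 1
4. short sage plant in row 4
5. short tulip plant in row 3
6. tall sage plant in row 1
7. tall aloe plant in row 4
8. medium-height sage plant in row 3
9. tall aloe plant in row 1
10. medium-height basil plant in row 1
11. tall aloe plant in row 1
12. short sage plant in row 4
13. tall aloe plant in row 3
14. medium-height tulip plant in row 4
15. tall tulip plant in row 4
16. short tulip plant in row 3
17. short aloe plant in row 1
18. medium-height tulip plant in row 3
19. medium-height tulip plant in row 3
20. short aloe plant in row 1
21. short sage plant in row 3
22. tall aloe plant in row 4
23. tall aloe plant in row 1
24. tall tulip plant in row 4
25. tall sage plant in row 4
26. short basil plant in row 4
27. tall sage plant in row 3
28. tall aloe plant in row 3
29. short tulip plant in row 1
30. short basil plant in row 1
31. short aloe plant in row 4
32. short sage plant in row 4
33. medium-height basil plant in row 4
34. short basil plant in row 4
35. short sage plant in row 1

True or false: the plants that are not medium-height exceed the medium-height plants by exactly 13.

plants that are not medium-height: 28.
medium-height plants: 7.
The claim requires 28 − 7 (= 21) to equal 13, which does not hold.

False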